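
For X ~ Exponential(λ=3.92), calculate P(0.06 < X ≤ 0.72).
0.730950

We have X ~ Exponential(λ=3.92).

To find P(0.06 < X ≤ 0.72), we use:
P(0.06 < X ≤ 0.72) = P(X ≤ 0.72) - P(X ≤ 0.06)
                 = F(0.72) - F(0.06)
                 = 0.940537 - 0.209587
                 = 0.730950

So there's approximately a 73.1% chance that X falls in this range.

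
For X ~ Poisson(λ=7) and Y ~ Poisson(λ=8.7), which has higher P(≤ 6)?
X has higher probability (P(X ≤ 6) = 0.4497 > P(Y ≤ 6) = 0.2355)

Compute P(≤ 6) for each distribution:

X ~ Poisson(λ=7):
P(X ≤ 6) = 0.4497

Y ~ Poisson(λ=8.7):
P(Y ≤ 6) = 0.2355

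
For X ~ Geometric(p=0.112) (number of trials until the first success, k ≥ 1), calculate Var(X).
70.7908

We have X ~ Geometric(p=0.112) (number of trials until the first success, k ≥ 1).

For a Geometric distribution with p=0.112 (number of trials until the first success, k ≥ 1):
Var(X) = 70.7908

The variance measures the spread of the distribution around the mean.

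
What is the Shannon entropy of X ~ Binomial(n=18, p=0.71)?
2.0689 nats

We have X ~ Binomial(n=18, p=0.71).

The Shannon entropy measures the uncertainty or information content of the distribution.

For a Binomial distribution with n=18, p=0.71:
H(X) = 2.0689 nats

(In bits, this would be 2.9847 bits.)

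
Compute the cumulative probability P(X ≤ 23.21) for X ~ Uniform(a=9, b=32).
0.617826

We have X ~ Uniform(a=9, b=32).

The CDF gives us P(X ≤ k).

Using the CDF:
P(X ≤ 23.21) = 0.617826

This means there's approximately a 61.8% chance that X is at most 23.21.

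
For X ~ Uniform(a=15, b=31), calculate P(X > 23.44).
0.472500

We have X ~ Uniform(a=15, b=31).

P(X > 23.44) = 1 - P(X ≤ 23.44)
                = 1 - F(23.44)
                = 1 - 0.527500
                = 0.472500

So there's approximately a 47.2% chance that X exceeds 23.44.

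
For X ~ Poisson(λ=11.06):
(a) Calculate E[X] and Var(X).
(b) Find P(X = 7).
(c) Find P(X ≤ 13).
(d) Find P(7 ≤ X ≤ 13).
(a) E[X] = 11.0600, Var(X) = 11.0600
(b) P(X = 7) = 0.063177
(c) P(X ≤ 13) = 0.775705
(d) P(7 ≤ X ≤ 13) = 0.699523

We have X ~ Poisson(λ=11.06).

(a) Moments:
E[X] = 11.0600
Var(X) = 11.0600
σ = √Var(X) = 3.3257

(b) Point probability using PMF:
P(X = 7) = 0.063177

(c) Cumulative probability using CDF:
P(X ≤ 13) = F(13) = 0.775705

(d) Range probability:
P(7 ≤ X ≤ 13) = P(X ≤ 13) - P(X ≤ 6)
                   = F(13) - F(6)
                   = 0.775705 - 0.076182
                   = 0.699523

This means approximately 70.0% of outcomes fall in the interval [7, 13].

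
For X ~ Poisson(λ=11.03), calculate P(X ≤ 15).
0.905787

We have X ~ Poisson(λ=11.03).

The CDF gives us P(X ≤ k).

Using the CDF:
P(X ≤ 15) = 0.905787

This means there's approximately a 90.6% chance that X is at most 15.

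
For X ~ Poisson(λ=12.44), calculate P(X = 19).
0.020600

We have X ~ Poisson(λ=12.44).

For a Poisson distribution, the PMF gives us the probability of each outcome.

Using the PMF formula:
P(X = 19) = 0.020600

Rounded to 4 decimal places: 0.0206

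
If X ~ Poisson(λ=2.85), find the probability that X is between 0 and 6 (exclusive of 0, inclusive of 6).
0.915651

We have X ~ Poisson(λ=2.85).

To find P(0 < X ≤ 6), we use:
P(0 < X ≤ 6) = P(X ≤ 6) - P(X ≤ 0)
                 = F(6) - F(0)
                 = 0.973496 - 0.057844
                 = 0.915651

So there's approximately a 91.6% chance that X falls in this range.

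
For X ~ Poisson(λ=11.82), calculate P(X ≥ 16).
0.142850

We have X ~ Poisson(λ=11.82).

For discrete distributions, P(X ≥ 16) = 1 - P(X ≤ 15).

P(X ≤ 15) = 0.857150
P(X ≥ 16) = 1 - 0.857150 = 0.142850

So there's approximately a 14.3% chance that X is at least 16.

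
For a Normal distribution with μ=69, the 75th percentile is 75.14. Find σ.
σ = 9.1032

For X ~ Normal(μ, σ), the p-th percentile satisfies x = μ + z_p × σ,
where z_p = Φ⁻¹(p) is the standard normal quantile.

Step 1: z_{0.75} = Φ⁻¹(0.75) = 0.6745

Step 2: Solve for σ:
75.14 = 69 + 0.6745 × σ
σ = (75.14 - 69) / 0.6745
σ = 6.14 / 0.6745
σ = 9.1032

Verification: μ + z × σ = 69 + 0.6745 × 9.1032 = 75.14 ✓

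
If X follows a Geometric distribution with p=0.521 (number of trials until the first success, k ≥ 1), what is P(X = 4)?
0.057259

We have X ~ Geometric(p=0.521) (number of trials until the first success, k ≥ 1).

For a Geometric distribution, the PMF gives us the probability of each outcome.

Using the PMF formula:
P(X = 4) = 0.057259

Rounded to 4 decimal places: 0.0573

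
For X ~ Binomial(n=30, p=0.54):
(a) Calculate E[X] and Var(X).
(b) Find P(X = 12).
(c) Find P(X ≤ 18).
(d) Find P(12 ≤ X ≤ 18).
(a) E[X] = 16.2000, Var(X) = 7.4520
(b) P(X = 12) = 0.045222
(c) P(X ≤ 18) = 0.799625
(d) P(12 ≤ X ≤ 18) = 0.757036

We have X ~ Binomial(n=30, p=0.54).

(a) Moments:
E[X] = 16.2000
Var(X) = 7.4520
σ = √Var(X) = 2.7298

(b) Point probability using PMF:
P(X = 12) = 0.045222

(c) Cumulative probability using CDF:
P(X ≤ 18) = F(18) = 0.799625

(d) Range probability:
P(12 ≤ X ≤ 18) = P(X ≤ 18) - P(X ≤ 11)
                   = F(18) - F(11)
                   = 0.799625 - 0.042589
                   = 0.757036

This means approximately 75.7% of outcomes fall in the interval [12, 18].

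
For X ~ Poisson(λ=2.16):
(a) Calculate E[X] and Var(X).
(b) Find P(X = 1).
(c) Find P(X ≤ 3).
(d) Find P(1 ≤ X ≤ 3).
(a) E[X] = 2.1600, Var(X) = 2.1600
(b) P(X = 1) = 0.249102
(c) P(X ≤ 3) = 0.827160
(d) P(1 ≤ X ≤ 3) = 0.711835

We have X ~ Poisson(λ=2.16).

(a) Moments:
E[X] = 2.1600
Var(X) = 2.1600
σ = √Var(X) = 1.4697

(b) Point probability using PMF:
P(X = 1) = 0.249102

(c) Cumulative probability using CDF:
P(X ≤ 3) = F(3) = 0.827160

(d) Range probability:
P(1 ≤ X ≤ 3) = P(X ≤ 3) - P(X ≤ 0)
                   = F(3) - F(0)
                   = 0.827160 - 0.115325
                   = 0.711835

This means approximately 71.2% of outcomes fall in the interval [1, 3].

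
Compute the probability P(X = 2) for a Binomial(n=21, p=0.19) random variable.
0.138338

We have X ~ Binomial(n=21, p=0.19).

For a Binomial distribution, the PMF gives us the probability of each outcome.

Using the PMF formula:
P(X = 2) = 0.138338

Rounded to 4 decimal places: 0.1383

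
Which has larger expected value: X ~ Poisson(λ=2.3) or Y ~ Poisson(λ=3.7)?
Y has larger mean (3.7000 > 2.3000)

Compute the expected value for each distribution:

X ~ Poisson(λ=2.3):
E[X] = 2.3000

Y ~ Poisson(λ=3.7):
E[Y] = 3.7000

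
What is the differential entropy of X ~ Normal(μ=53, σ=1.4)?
1.7554 nats

We have X ~ Normal(μ=53, σ=1.4).

The differential entropy measures the uncertainty or information content of the distribution.

For a Normal distribution with μ=53, σ=1.4:
h(X) = 1.7554 nats

(In bits, this would be 2.5325 bits.)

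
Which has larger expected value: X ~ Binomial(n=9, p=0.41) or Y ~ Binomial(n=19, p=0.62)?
Y has larger mean (11.7800 > 3.6900)

Compute the expected value for each distribution:

X ~ Binomial(n=9, p=0.41):
E[X] = 3.6900

Y ~ Binomial(n=19, p=0.62):
E[Y] = 11.7800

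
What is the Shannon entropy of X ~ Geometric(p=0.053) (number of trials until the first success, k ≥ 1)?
3.9105 nats

We have X ~ Geometric(p=0.053) (number of trials until the first success, k ≥ 1).

The Shannon entropy measures the uncertainty or information content of the distribution.

For a Geometric distribution with p=0.053 (number of trials until the first success, k ≥ 1):
H(X) = 3.9105 nats

(In bits, this would be 5.6416 bits.)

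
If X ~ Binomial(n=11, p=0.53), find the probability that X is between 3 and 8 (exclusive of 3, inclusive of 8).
0.870845

We have X ~ Binomial(n=11, p=0.53).

To find P(3 < X ≤ 8), we use:
P(3 < X ≤ 8) = P(X ≤ 8) - P(X ≤ 3)
                 = F(8) - F(3)
                 = 0.949941 - 0.079095
                 = 0.870845

So there's approximately a 87.1% chance that X falls in this range.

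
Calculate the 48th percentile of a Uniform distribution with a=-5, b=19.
6.5200

We have X ~ Uniform(a=-5, b=19).

We want to find x such that P(X ≤ x) = 0.48.

This is the 48th percentile, which means 48% of values fall below this point.

Using the inverse CDF (quantile function):
x = F⁻¹(0.48) = 6.5200

Verification: P(X ≤ 6.5200) = 0.48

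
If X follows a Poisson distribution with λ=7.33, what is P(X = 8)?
0.135498

We have X ~ Poisson(λ=7.33).

For a Poisson distribution, the PMF gives us the probability of each outcome.

Using the PMF formula:
P(X = 8) = 0.135498

Rounded to 4 decimal places: 0.1355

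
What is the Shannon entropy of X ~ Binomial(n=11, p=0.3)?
1.8283 nats

We have X ~ Binomial(n=11, p=0.3).

The Shannon entropy measures the uncertainty or information content of the distribution.

For a Binomial distribution with n=11, p=0.3:
H(X) = 1.8283 nats

(In bits, this would be 2.6376 bits.)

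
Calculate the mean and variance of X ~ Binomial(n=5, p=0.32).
E[X] = 1.6000, Var(X) = 1.0880

We have X ~ Binomial(n=5, p=0.32).

For a Binomial distribution with n=5, p=0.32:

Expected value:
E[X] = 1.6000

Variance:
Var(X) = 1.0880

Standard deviation:
σ = √Var(X) = 1.0431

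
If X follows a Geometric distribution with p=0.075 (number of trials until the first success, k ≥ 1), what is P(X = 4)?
0.059359

We have X ~ Geometric(p=0.075) (number of trials until the first success, k ≥ 1).

For a Geometric distribution, the PMF gives us the probability of each outcome.

Using the PMF formula:
P(X = 4) = 0.059359

Rounded to 4 decimal places: 0.0594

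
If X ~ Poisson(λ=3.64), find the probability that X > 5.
0.161431

We have X ~ Poisson(λ=3.64).

P(X > 5) = 1 - P(X ≤ 5)
                = 1 - F(5)
                = 1 - 0.838569
                = 0.161431

So there's approximately a 16.1% chance that X exceeds 5.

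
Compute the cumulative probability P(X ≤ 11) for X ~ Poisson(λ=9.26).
0.777080

We have X ~ Poisson(λ=9.26).

The CDF gives us P(X ≤ k).

Using the CDF:
P(X ≤ 11) = 0.777080

This means there's approximately a 77.7% chance that X is at most 11.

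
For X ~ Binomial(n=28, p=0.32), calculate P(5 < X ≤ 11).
0.772368

We have X ~ Binomial(n=28, p=0.32).

To find P(5 < X ≤ 11), we use:
P(5 < X ≤ 11) = P(X ≤ 11) - P(X ≤ 5)
                 = F(11) - F(5)
                 = 0.848192 - 0.075824
                 = 0.772368

So there's approximately a 77.2% chance that X falls in this range.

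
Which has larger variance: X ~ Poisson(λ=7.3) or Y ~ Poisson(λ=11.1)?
Y has larger variance (11.1000 > 7.3000)

Compute the variance for each distribution:

X ~ Poisson(λ=7.3):
Var(X) = 7.3000

Y ~ Poisson(λ=11.1):
Var(Y) = 11.1000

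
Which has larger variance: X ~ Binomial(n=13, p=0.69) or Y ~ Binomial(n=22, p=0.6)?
Y has larger variance (5.2800 > 2.7807)

Compute the variance for each distribution:

X ~ Binomial(n=13, p=0.69):
Var(X) = 2.7807

Y ~ Binomial(n=22, p=0.6):
Var(Y) = 5.2800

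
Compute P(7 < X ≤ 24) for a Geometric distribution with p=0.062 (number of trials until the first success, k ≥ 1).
0.423668

We have X ~ Geometric(p=0.062) (number of trials until the first success, k ≥ 1).

To find P(7 < X ≤ 24), we use:
P(7 < X ≤ 24) = P(X ≤ 24) - P(X ≤ 7)
                 = F(24) - F(7)
                 = 0.784787 - 0.361119
                 = 0.423668

So there's approximately a 42.4% chance that X falls in this range.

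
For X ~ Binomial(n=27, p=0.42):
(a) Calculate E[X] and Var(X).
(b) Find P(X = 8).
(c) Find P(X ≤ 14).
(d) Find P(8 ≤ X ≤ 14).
(a) E[X] = 11.3400, Var(X) = 6.5772
(b) P(X = 8) = 0.068785
(c) P(X ≤ 14) = 0.890435
(d) P(8 ≤ X ≤ 14) = 0.825846

We have X ~ Binomial(n=27, p=0.42).

(a) Moments:
E[X] = 11.3400
Var(X) = 6.5772
σ = √Var(X) = 2.5646

(b) Point probability using PMF:
P(X = 8) = 0.068785

(c) Cumulative probability using CDF:
P(X ≤ 14) = F(14) = 0.890435

(d) Range probability:
P(8 ≤ X ≤ 14) = P(X ≤ 14) - P(X ≤ 7)
                   = F(14) - F(7)
                   = 0.890435 - 0.064589
                   = 0.825846

This means approximately 82.6% of outcomes fall in the interval [8, 14].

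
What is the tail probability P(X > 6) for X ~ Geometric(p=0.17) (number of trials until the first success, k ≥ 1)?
0.326940

We have X ~ Geometric(p=0.17) (number of trials until the first success, k ≥ 1).

P(X > 6) = 1 - P(X ≤ 6)
                = 1 - F(6)
                = 1 - 0.673060
                = 0.326940

So there's approximately a 32.7% chance that X exceeds 6.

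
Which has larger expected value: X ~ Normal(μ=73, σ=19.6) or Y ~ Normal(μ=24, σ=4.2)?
X has larger mean (73.0000 > 24.0000)

Compute the expected value for each distribution:

X ~ Normal(μ=73, σ=19.6):
E[X] = 73.0000

Y ~ Normal(μ=24, σ=4.2):
E[Y] = 24.0000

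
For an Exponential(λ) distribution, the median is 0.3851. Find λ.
λ = 1.7999

For X ~ Exponential(λ), the CDF is F(x) = 1 - e^(-λx).
The median m satisfies F(m) = 0.5:
1 - e^(-λm) = 0.5
e^(-λm) = 0.5
λm = ln(2)
m = ln(2) / λ

Given m = 0.3851:
λ = ln(2) / 0.3851 = 0.693147 / 0.3851 = 1.7999

Verification: ln(2) / 1.7999 = 0.3851 ✓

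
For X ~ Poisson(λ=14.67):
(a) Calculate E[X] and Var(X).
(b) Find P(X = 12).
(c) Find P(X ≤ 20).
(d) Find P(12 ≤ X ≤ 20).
(a) E[X] = 14.6700, Var(X) = 14.6700
(b) P(X = 12) = 0.088252
(c) P(X ≤ 20) = 0.930074
(d) P(12 ≤ X ≤ 20) = 0.722477

We have X ~ Poisson(λ=14.67).

(a) Moments:
E[X] = 14.6700
Var(X) = 14.6700
σ = √Var(X) = 3.8301

(b) Point probability using PMF:
P(X = 12) = 0.088252

(c) Cumulative probability using CDF:
P(X ≤ 20) = F(20) = 0.930074

(d) Range probability:
P(12 ≤ X ≤ 20) = P(X ≤ 20) - P(X ≤ 11)
                   = F(20) - F(11)
                   = 0.930074 - 0.207597
                   = 0.722477

This means approximately 72.2% of outcomes fall in the interval [12, 20].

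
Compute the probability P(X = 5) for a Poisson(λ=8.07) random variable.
0.089213

We have X ~ Poisson(λ=8.07).

For a Poisson distribution, the PMF gives us the probability of each outcome.

Using the PMF formula:
P(X = 5) = 0.089213

Rounded to 4 decimal places: 0.0892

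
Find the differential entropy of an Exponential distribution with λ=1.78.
0.4234 nats

We have X ~ Exponential(λ=1.78).

The differential entropy measures the uncertainty or information content of the distribution.

For an Exponential distribution with λ=1.78:
h(X) = 0.4234 nats

(In bits, this would be 0.6108 bits.)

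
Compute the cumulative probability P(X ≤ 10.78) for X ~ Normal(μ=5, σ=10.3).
0.712657

We have X ~ Normal(μ=5, σ=10.3).

The CDF gives us P(X ≤ k).

Using the CDF:
P(X ≤ 10.78) = 0.712657

This means there's approximately a 71.3% chance that X is at most 10.78.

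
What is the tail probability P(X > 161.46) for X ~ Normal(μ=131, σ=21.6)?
0.079243

We have X ~ Normal(μ=131, σ=21.6).

P(X > 161.46) = 1 - P(X ≤ 161.46)
                = 1 - F(161.46)
                = 1 - 0.920757
                = 0.079243

So there's approximately a 7.9% chance that X exceeds 161.46.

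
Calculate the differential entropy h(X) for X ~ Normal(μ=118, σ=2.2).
2.2074 nats

We have X ~ Normal(μ=118, σ=2.2).

The differential entropy measures the uncertainty or information content of the distribution.

For a Normal distribution with μ=118, σ=2.2:
h(X) = 2.2074 nats

(In bits, this would be 3.1846 bits.)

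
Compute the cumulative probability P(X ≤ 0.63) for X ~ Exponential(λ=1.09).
0.496766

We have X ~ Exponential(λ=1.09).

The CDF gives us P(X ≤ k).

Using the CDF:
P(X ≤ 0.63) = 0.496766

This means there's approximately a 49.7% chance that X is at most 0.63.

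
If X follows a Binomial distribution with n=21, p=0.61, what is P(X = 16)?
0.067475

We have X ~ Binomial(n=21, p=0.61).

For a Binomial distribution, the PMF gives us the probability of each outcome.

Using the PMF formula:
P(X = 16) = 0.067475

Rounded to 4 decimal places: 0.0675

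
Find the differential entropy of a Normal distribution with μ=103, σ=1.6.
1.8889 nats

We have X ~ Normal(μ=103, σ=1.6).

The differential entropy measures the uncertainty or information content of the distribution.

For a Normal distribution with μ=103, σ=1.6:
h(X) = 1.8889 nats

(In bits, this would be 2.7252 bits.)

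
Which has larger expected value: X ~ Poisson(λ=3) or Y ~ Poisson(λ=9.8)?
Y has larger mean (9.8000 > 3.0000)

Compute the expected value for each distribution:

X ~ Poisson(λ=3):
E[X] = 3.0000

Y ~ Poisson(λ=9.8):
E[Y] = 9.8000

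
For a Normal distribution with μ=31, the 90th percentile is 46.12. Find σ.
σ = 11.7982

For X ~ Normal(μ, σ), the p-th percentile satisfies x = μ + z_p × σ,
where z_p = Φ⁻¹(p) is the standard normal quantile.

Step 1: z_{0.9} = Φ⁻¹(0.9) = 1.2816

Step 2: Solve for σ:
46.12 = 31 + 1.2816 × σ
σ = (46.12 - 31) / 1.2816
σ = 15.12 / 1.2816
σ = 11.7982

Verification: μ + z × σ = 31 + 1.2816 × 11.7982 = 46.12 ✓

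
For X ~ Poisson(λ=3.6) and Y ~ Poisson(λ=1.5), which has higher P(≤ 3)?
Y has higher probability (P(Y ≤ 3) = 0.9344 > P(X ≤ 3) = 0.5152)

Compute P(≤ 3) for each distribution:

X ~ Poisson(λ=3.6):
P(X ≤ 3) = 0.5152

Y ~ Poisson(λ=1.5):
P(Y ≤ 3) = 0.9344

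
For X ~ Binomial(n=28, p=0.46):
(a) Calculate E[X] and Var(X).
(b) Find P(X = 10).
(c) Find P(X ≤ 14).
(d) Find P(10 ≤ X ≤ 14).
(a) E[X] = 12.8800, Var(X) = 6.9552
(b) P(X = 10) = 0.084860
(c) P(X ≤ 14) = 0.731142
(d) P(10 ≤ X ≤ 14) = 0.632164

We have X ~ Binomial(n=28, p=0.46).

(a) Moments:
E[X] = 12.8800
Var(X) = 6.9552
σ = √Var(X) = 2.6373

(b) Point probability using PMF:
P(X = 10) = 0.084860

(c) Cumulative probability using CDF:
P(X ≤ 14) = F(14) = 0.731142

(d) Range probability:
P(10 ≤ X ≤ 14) = P(X ≤ 14) - P(X ≤ 9)
                   = F(14) - F(9)
                   = 0.731142 - 0.098978
                   = 0.632164

This means approximately 63.2% of outcomes fall in the interval [10, 14].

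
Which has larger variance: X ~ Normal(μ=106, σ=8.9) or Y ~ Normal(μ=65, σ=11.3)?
Y has larger variance (127.6900 > 79.2100)

Compute the variance for each distribution:

X ~ Normal(μ=106, σ=8.9):
Var(X) = 79.2100

Y ~ Normal(μ=65, σ=11.3):
Var(Y) = 127.6900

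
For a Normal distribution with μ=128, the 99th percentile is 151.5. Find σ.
σ = 10.1017

For X ~ Normal(μ, σ), the p-th percentile satisfies x = μ + z_p × σ,
where z_p = Φ⁻¹(p) is the standard normal quantile.

Step 1: z_{0.99} = Φ⁻¹(0.99) = 2.3263

Step 2: Solve for σ:
151.5 = 128 + 2.3263 × σ
σ = (151.5 - 128) / 2.3263
σ = 23.50 / 2.3263
σ = 10.1017

Verification: μ + z × σ = 128 + 2.3263 × 10.1017 = 151.50 ✓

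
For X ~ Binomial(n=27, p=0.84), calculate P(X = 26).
0.046424

We have X ~ Binomial(n=27, p=0.84).

For a Binomial distribution, the PMF gives us the probability of each outcome.

Using the PMF formula:
P(X = 26) = 0.046424

Rounded to 4 decimal places: 0.0464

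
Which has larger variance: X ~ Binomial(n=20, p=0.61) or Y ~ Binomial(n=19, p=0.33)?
X has larger variance (4.7580 > 4.2009)

Compute the variance for each distribution:

X ~ Binomial(n=20, p=0.61):
Var(X) = 4.7580

Y ~ Binomial(n=19, p=0.33):
Var(Y) = 4.2009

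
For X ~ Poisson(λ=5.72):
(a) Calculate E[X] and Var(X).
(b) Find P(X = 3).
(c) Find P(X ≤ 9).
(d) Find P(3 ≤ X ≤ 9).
(a) E[X] = 5.7200, Var(X) = 5.7200
(b) P(X = 3) = 0.102299
(c) P(X ≤ 9) = 0.934004
(d) P(3 ≤ X ≤ 9) = 0.858311

We have X ~ Poisson(λ=5.72).

(a) Moments:
E[X] = 5.7200
Var(X) = 5.7200
σ = √Var(X) = 2.3917

(b) Point probability using PMF:
P(X = 3) = 0.102299

(c) Cumulative probability using CDF:
P(X ≤ 9) = F(9) = 0.934004

(d) Range probability:
P(3 ≤ X ≤ 9) = P(X ≤ 9) - P(X ≤ 2)
                   = F(9) - F(2)
                   = 0.934004 - 0.075693
                   = 0.858311

This means approximately 85.8% of outcomes fall in the interval [3, 9].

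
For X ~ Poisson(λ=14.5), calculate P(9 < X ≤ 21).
0.872617

We have X ~ Poisson(λ=14.5).

To find P(9 < X ≤ 21), we use:
P(9 < X ≤ 21) = P(X ≤ 21) - P(X ≤ 9)
                 = F(21) - F(9)
                 = 0.960377 - 0.087759
                 = 0.872617

So there's approximately a 87.3% chance that X falls in this range.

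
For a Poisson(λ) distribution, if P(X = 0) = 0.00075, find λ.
λ = 7.1954

For a Poisson(λ) distribution, the PMF at 0 is:
P(X = 0) = λ^0 e^(-λ) / 0! = e^(-λ)

Given P(X = 0) = 0.00075:
e^(-λ) = 0.00075
-λ = ln(0.00075)
λ = -ln(0.00075) = 7.1954

Verification: e^(-7.1954) = 0.00075 ✓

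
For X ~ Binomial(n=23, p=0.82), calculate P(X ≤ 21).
0.936993

We have X ~ Binomial(n=23, p=0.82).

The CDF gives us P(X ≤ k).

Using the CDF:
P(X ≤ 21) = 0.936993

This means there's approximately a 93.7% chance that X is at most 21.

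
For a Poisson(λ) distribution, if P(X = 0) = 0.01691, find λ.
λ = 4.0799

For a Poisson(λ) distribution, the PMF at 0 is:
P(X = 0) = λ^0 e^(-λ) / 0! = e^(-λ)

Given P(X = 0) = 0.01691:
e^(-λ) = 0.01691
-λ = ln(0.01691)
λ = -ln(0.01691) = 4.0799

Verification: e^(-4.0799) = 0.01691 ✓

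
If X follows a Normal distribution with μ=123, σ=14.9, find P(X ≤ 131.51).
0.716048

We have X ~ Normal(μ=123, σ=14.9).

The CDF gives us P(X ≤ k).

Using the CDF:
P(X ≤ 131.51) = 0.716048

This means there's approximately a 71.6% chance that X is at most 131.51.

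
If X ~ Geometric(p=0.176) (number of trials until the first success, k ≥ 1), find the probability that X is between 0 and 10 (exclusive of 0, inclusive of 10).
0.855698

We have X ~ Geometric(p=0.176) (number of trials until the first success, k ≥ 1).

To find P(0 < X ≤ 10), we use:
P(0 < X ≤ 10) = P(X ≤ 10) - P(X ≤ 0)
                 = F(10) - F(0)
                 = 0.855698 - 0.000000
                 = 0.855698

So there's approximately a 85.6% chance that X falls in this range.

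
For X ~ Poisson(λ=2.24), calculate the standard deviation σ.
1.4967

We have X ~ Poisson(λ=2.24).

For a Poisson distribution with λ=2.24:
σ = √Var(X) = 1.4967

The standard deviation is the square root of the variance.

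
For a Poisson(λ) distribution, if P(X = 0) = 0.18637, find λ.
λ = 1.6800

For a Poisson(λ) distribution, the PMF at 0 is:
P(X = 0) = λ^0 e^(-λ) / 0! = e^(-λ)

Given P(X = 0) = 0.18637:
e^(-λ) = 0.18637
-λ = ln(0.18637)
λ = -ln(0.18637) = 1.6800

Verification: e^(-1.6800) = 0.18637 ✓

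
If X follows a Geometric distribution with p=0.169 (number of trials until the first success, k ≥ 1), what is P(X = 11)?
0.026540

We have X ~ Geometric(p=0.169) (number of trials until the first success, k ≥ 1).

For a Geometric distribution, the PMF gives us the probability of each outcome.

Using the PMF formula:
P(X = 11) = 0.026540

Rounded to 4 decimal places: 0.0265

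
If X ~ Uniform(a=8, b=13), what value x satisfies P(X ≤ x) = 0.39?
9.9500

We have X ~ Uniform(a=8, b=13).

We want to find x such that P(X ≤ x) = 0.39.

This is the 39th percentile, which means 39% of values fall below this point.

Using the inverse CDF (quantile function):
x = F⁻¹(0.39) = 9.9500

Verification: P(X ≤ 9.9500) = 0.39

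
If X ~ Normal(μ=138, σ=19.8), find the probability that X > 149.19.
0.285985

We have X ~ Normal(μ=138, σ=19.8).

P(X > 149.19) = 1 - P(X ≤ 149.19)
                = 1 - F(149.19)
                = 1 - 0.714015
                = 0.285985

So there's approximately a 28.6% chance that X exceeds 149.19.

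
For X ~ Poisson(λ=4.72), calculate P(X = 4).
0.184369

We have X ~ Poisson(λ=4.72).

For a Poisson distribution, the PMF gives us the probability of each outcome.

Using the PMF formula:
P(X = 4) = 0.184369

Rounded to 4 decimal places: 0.1844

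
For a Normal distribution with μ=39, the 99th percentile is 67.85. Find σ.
σ = 12.4014

For X ~ Normal(μ, σ), the p-th percentile satisfies x = μ + z_p × σ,
where z_p = Φ⁻¹(p) is the standard normal quantile.

Step 1: z_{0.99} = Φ⁻¹(0.99) = 2.3263

Step 2: Solve for σ:
67.85 = 39 + 2.3263 × σ
σ = (67.85 - 39) / 2.3263
σ = 28.85 / 2.3263
σ = 12.4014

Verification: μ + z × σ = 39 + 2.3263 × 12.4014 = 67.85 ✓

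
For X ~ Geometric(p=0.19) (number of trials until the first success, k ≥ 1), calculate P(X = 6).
0.066249

We have X ~ Geometric(p=0.19) (number of trials until the first success, k ≥ 1).

For a Geometric distribution, the PMF gives us the probability of each outcome.

Using the PMF formula:
P(X = 6) = 0.066249

Rounded to 4 decimal places: 0.0662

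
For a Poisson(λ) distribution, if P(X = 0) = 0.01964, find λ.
λ = 3.9302

For a Poisson(λ) distribution, the PMF at 0 is:
P(X = 0) = λ^0 e^(-λ) / 0! = e^(-λ)

Given P(X = 0) = 0.01964:
e^(-λ) = 0.01964
-λ = ln(0.01964)
λ = -ln(0.01964) = 3.9302

Verification: e^(-3.9302) = 0.01964 ✓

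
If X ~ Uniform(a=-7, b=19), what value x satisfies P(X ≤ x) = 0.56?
7.5600

We have X ~ Uniform(a=-7, b=19).

We want to find x such that P(X ≤ x) = 0.56.

This is the 56th percentile, which means 56% of values fall below this point.

Using the inverse CDF (quantile function):
x = F⁻¹(0.56) = 7.5600

Verification: P(X ≤ 7.5600) = 0.56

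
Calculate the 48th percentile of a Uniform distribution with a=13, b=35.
23.5600

We have X ~ Uniform(a=13, b=35).

We want to find x such that P(X ≤ x) = 0.48.

This is the 48th percentile, which means 48% of values fall below this point.

Using the inverse CDF (quantile function):
x = F⁻¹(0.48) = 23.5600

Verification: P(X ≤ 23.5600) = 0.48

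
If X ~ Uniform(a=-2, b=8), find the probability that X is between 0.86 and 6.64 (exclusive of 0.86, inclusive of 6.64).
0.578000

We have X ~ Uniform(a=-2, b=8).

To find P(0.86 < X ≤ 6.64), we use:
P(0.86 < X ≤ 6.64) = P(X ≤ 6.64) - P(X ≤ 0.86)
                 = F(6.64) - F(0.86)
                 = 0.864000 - 0.286000
                 = 0.578000

So there's approximately a 57.8% chance that X falls in this range.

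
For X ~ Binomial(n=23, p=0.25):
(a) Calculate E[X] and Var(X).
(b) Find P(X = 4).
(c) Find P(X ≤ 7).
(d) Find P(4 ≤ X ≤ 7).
(a) E[X] = 5.7500, Var(X) = 4.3125
(b) P(X = 4) = 0.146256
(c) P(X ≤ 7) = 0.803697
(d) P(4 ≤ X ≤ 7) = 0.666740

We have X ~ Binomial(n=23, p=0.25).

(a) Moments:
E[X] = 5.7500
Var(X) = 4.3125
σ = √Var(X) = 2.0767

(b) Point probability using PMF:
P(X = 4) = 0.146256

(c) Cumulative probability using CDF:
P(X ≤ 7) = F(7) = 0.803697

(d) Range probability:
P(4 ≤ X ≤ 7) = P(X ≤ 7) - P(X ≤ 3)
                   = F(7) - F(3)
                   = 0.803697 - 0.136957
                   = 0.666740

This means approximately 66.7% of outcomes fall in the interval [4, 7].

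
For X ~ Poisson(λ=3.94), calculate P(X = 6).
0.101047

We have X ~ Poisson(λ=3.94).

For a Poisson distribution, the PMF gives us the probability of each outcome.

Using the PMF formula:
P(X = 6) = 0.101047

Rounded to 4 decimal places: 0.1010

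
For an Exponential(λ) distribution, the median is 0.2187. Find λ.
λ = 3.1694

For X ~ Exponential(λ), the CDF is F(x) = 1 - e^(-λx).
The median m satisfies F(m) = 0.5:
1 - e^(-λm) = 0.5
e^(-λm) = 0.5
λm = ln(2)
m = ln(2) / λ

Given m = 0.2187:
λ = ln(2) / 0.2187 = 0.693147 / 0.2187 = 3.1694

Verification: ln(2) / 3.1694 = 0.2187 ✓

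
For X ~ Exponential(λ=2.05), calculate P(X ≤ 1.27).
0.925986

We have X ~ Exponential(λ=2.05).

The CDF gives us P(X ≤ k).

Using the CDF:
P(X ≤ 1.27) = 0.925986

This means there's approximately a 92.6% chance that X is at most 1.27.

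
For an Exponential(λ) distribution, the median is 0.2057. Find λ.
λ = 3.3697

For X ~ Exponential(λ), the CDF is F(x) = 1 - e^(-λx).
The median m satisfies F(m) = 0.5:
1 - e^(-λm) = 0.5
e^(-λm) = 0.5
λm = ln(2)
m = ln(2) / λ

Given m = 0.2057:
λ = ln(2) / 0.2057 = 0.693147 / 0.2057 = 3.3697

Verification: ln(2) / 3.3697 = 0.2057 ✓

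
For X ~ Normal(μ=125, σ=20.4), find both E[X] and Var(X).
E[X] = 125.0000, Var(X) = 416.1600

We have X ~ Normal(μ=125, σ=20.4).

For a Normal distribution with μ=125, σ=20.4:

Expected value:
E[X] = 125.0000

Variance:
Var(X) = 416.1600

Standard deviation:
σ = √Var(X) = 20.4000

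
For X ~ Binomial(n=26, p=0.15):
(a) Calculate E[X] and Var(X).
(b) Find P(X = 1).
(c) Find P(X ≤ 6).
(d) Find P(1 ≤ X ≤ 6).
(a) E[X] = 3.9000, Var(X) = 3.3150
(b) P(X = 1) = 0.067071
(c) P(X ≤ 6) = 0.916673
(d) P(1 ≤ X ≤ 6) = 0.902055

We have X ~ Binomial(n=26, p=0.15).

(a) Moments:
E[X] = 3.9000
Var(X) = 3.3150
σ = √Var(X) = 1.8207

(b) Point probability using PMF:
P(X = 1) = 0.067071

(c) Cumulative probability using CDF:
P(X ≤ 6) = F(6) = 0.916673

(d) Range probability:
P(1 ≤ X ≤ 6) = P(X ≤ 6) - P(X ≤ 0)
                   = F(6) - F(0)
                   = 0.916673 - 0.014618
                   = 0.902055

This means approximately 90.2% of outcomes fall in the interval [1, 6].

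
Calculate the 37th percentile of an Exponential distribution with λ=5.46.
0.0846

We have X ~ Exponential(λ=5.46).

We want to find x such that P(X ≤ x) = 0.37.

This is the 37th percentile, which means 37% of values fall below this point.

Using the inverse CDF (quantile function):
x = F⁻¹(0.37) = 0.0846

Verification: P(X ≤ 0.0846) = 0.37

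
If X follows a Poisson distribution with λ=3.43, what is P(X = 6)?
0.073249

We have X ~ Poisson(λ=3.43).

For a Poisson distribution, the PMF gives us the probability of each outcome.

Using the PMF formula:
P(X = 6) = 0.073249

Rounded to 4 decimal places: 0.0732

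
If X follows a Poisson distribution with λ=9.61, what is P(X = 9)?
0.129175

We have X ~ Poisson(λ=9.61).

For a Poisson distribution, the PMF gives us the probability of each outcome.

Using the PMF formula:
P(X = 9) = 0.129175

Rounded to 4 decimal places: 0.1292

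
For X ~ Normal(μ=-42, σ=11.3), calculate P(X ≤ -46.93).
0.331316

We have X ~ Normal(μ=-42, σ=11.3).

The CDF gives us P(X ≤ k).

Using the CDF:
P(X ≤ -46.93) = 0.331316

This means there's approximately a 33.1% chance that X is at most -46.93.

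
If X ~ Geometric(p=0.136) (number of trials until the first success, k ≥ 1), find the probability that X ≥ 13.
0.173047

We have X ~ Geometric(p=0.136) (number of trials until the first success, k ≥ 1).

For discrete distributions, P(X ≥ 13) = 1 - P(X ≤ 12).

P(X ≤ 12) = 0.826953
P(X ≥ 13) = 1 - 0.826953 = 0.173047

So there's approximately a 17.3% chance that X is at least 13.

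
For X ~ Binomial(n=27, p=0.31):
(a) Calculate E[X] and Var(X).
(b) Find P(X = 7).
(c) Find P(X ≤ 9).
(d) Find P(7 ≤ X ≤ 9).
(a) E[X] = 8.3700, Var(X) = 5.7753
(b) P(X = 7) = 0.146198
(c) P(X ≤ 9) = 0.687888
(d) P(7 ≤ X ≤ 9) = 0.466152

We have X ~ Binomial(n=27, p=0.31).

(a) Moments:
E[X] = 8.3700
Var(X) = 5.7753
σ = √Var(X) = 2.4032

(b) Point probability using PMF:
P(X = 7) = 0.146198

(c) Cumulative probability using CDF:
P(X ≤ 9) = F(9) = 0.687888

(d) Range probability:
P(7 ≤ X ≤ 9) = P(X ≤ 9) - P(X ≤ 6)
                   = F(9) - F(6)
                   = 0.687888 - 0.221736
                   = 0.466152

This means approximately 46.6% of outcomes fall in the interval [7, 9].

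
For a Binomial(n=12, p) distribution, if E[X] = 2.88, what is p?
p = 0.24

For a Binomial(n, p) distribution:
E[X] = n × p

Given n = 12 and E[X] = 2.88:
2.88 = 12 × p
p = 2.88 / 12 = 0.24

Verification: Binomial(12, 0.24) has E[X] = 2.88 ✓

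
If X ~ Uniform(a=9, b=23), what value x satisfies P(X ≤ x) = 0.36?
14.0400

We have X ~ Uniform(a=9, b=23).

We want to find x such that P(X ≤ x) = 0.36.

This is the 36th percentile, which means 36% of values fall below this point.

Using the inverse CDF (quantile function):
x = F⁻¹(0.36) = 14.0400

Verification: P(X ≤ 14.0400) = 0.36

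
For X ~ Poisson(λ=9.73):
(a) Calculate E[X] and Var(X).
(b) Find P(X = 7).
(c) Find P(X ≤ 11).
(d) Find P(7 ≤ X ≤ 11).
(a) E[X] = 9.7300, Var(X) = 9.7300
(b) P(X = 7) = 0.097426
(c) P(X ≤ 11) = 0.727033
(d) P(7 ≤ X ≤ 11) = 0.578927

We have X ~ Poisson(λ=9.73).

(a) Moments:
E[X] = 9.7300
Var(X) = 9.7300
σ = √Var(X) = 3.1193

(b) Point probability using PMF:
P(X = 7) = 0.097426

(c) Cumulative probability using CDF:
P(X ≤ 11) = F(11) = 0.727033

(d) Range probability:
P(7 ≤ X ≤ 11) = P(X ≤ 11) - P(X ≤ 6)
                   = F(11) - F(6)
                   = 0.727033 - 0.148106
                   = 0.578927

This means approximately 57.9% of outcomes fall in the interval [7, 11].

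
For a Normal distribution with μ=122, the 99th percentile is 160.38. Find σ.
σ = 16.4980

For X ~ Normal(μ, σ), the p-th percentile satisfies x = μ + z_p × σ,
where z_p = Φ⁻¹(p) is the standard normal quantile.

Step 1: z_{0.99} = Φ⁻¹(0.99) = 2.3263

Step 2: Solve for σ:
160.38 = 122 + 2.3263 × σ
σ = (160.38 - 122) / 2.3263
σ = 38.38 / 2.3263
σ = 16.4980

Verification: μ + z × σ = 122 + 2.3263 × 16.4980 = 160.38 ✓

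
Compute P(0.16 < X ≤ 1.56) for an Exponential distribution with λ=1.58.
0.691597

We have X ~ Exponential(λ=1.58).

To find P(0.16 < X ≤ 1.56), we use:
P(0.16 < X ≤ 1.56) = P(X ≤ 1.56) - P(X ≤ 0.16)
                 = F(1.56) - F(0.16)
                 = 0.914974 - 0.223377
                 = 0.691597

So there's approximately a 69.2% chance that X falls in this range.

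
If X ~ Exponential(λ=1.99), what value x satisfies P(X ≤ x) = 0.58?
0.4359

We have X ~ Exponential(λ=1.99).

We want to find x such that P(X ≤ x) = 0.58.

This is the 58th percentile, which means 58% of values fall below this point.

Using the inverse CDF (quantile function):
x = F⁻¹(0.58) = 0.4359

Verification: P(X ≤ 0.4359) = 0.58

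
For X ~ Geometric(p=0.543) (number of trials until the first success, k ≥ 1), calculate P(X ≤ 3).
0.904556

We have X ~ Geometric(p=0.543) (number of trials until the first success, k ≥ 1).

The CDF gives us P(X ≤ k).

Using the CDF:
P(X ≤ 3) = 0.904556

This means there's approximately a 90.5% chance that X is at most 3.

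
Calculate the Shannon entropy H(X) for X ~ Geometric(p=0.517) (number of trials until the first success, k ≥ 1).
1.3396 nats

We have X ~ Geometric(p=0.517) (number of trials until the first success, k ≥ 1).

The Shannon entropy measures the uncertainty or information content of the distribution.

For a Geometric distribution with p=0.517 (number of trials until the first success, k ≥ 1):
H(X) = 1.3396 nats

(In bits, this would be 1.9326 bits.)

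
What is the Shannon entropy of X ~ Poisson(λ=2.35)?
1.7961 nats

We have X ~ Poisson(λ=2.35).

The Shannon entropy measures the uncertainty or information content of the distribution.

For a Poisson distribution with λ=2.35:
H(X) = 1.7961 nats

(In bits, this would be 2.5912 bits.)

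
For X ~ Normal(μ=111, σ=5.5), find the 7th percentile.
102.8831

We have X ~ Normal(μ=111, σ=5.5).

We want to find x such that P(X ≤ x) = 0.07.

This is the 7th percentile, which means 7% of values fall below this point.

Using the inverse CDF (quantile function):
x = F⁻¹(0.07) = 102.8831

Verification: P(X ≤ 102.8831) = 0.07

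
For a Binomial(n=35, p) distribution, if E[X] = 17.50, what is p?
p = 0.5

For a Binomial(n, p) distribution:
E[X] = n × p

Given n = 35 and E[X] = 17.50:
17.50 = 35 × p
p = 17.50 / 35 = 0.5

Verification: Binomial(35, 0.5) has E[X] = 17.50 ✓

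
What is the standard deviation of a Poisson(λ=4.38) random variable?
2.0928

We have X ~ Poisson(λ=4.38).

For a Poisson distribution with λ=4.38:
σ = √Var(X) = 2.0928

The standard deviation is the square root of the variance.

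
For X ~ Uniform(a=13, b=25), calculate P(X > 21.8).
0.266667

We have X ~ Uniform(a=13, b=25).

P(X > 21.8) = 1 - P(X ≤ 21.8)
                = 1 - F(21.8)
                = 1 - 0.733333
                = 0.266667

So there's approximately a 26.7% chance that X exceeds 21.8.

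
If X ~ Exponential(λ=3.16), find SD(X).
0.3165

We have X ~ Exponential(λ=3.16).

For an Exponential distribution with λ=3.16:
σ = √Var(X) = 0.3165

The standard deviation is the square root of the variance.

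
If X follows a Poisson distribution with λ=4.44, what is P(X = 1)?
0.052374

We have X ~ Poisson(λ=4.44).

For a Poisson distribution, the PMF gives us the probability of each outcome.

Using the PMF formula:
P(X = 1) = 0.052374

Rounded to 4 decimal places: 0.0524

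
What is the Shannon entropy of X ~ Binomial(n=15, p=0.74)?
1.9397 nats

We have X ~ Binomial(n=15, p=0.74).

The Shannon entropy measures the uncertainty or information content of the distribution.

For a Binomial distribution with n=15, p=0.74:
H(X) = 1.9397 nats

(In bits, this would be 2.7983 bits.)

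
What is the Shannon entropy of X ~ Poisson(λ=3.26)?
1.9768 nats

We have X ~ Poisson(λ=3.26).

The Shannon entropy measures the uncertainty or information content of the distribution.

For a Poisson distribution with λ=3.26:
H(X) = 1.9768 nats

(In bits, this would be 2.8519 bits.)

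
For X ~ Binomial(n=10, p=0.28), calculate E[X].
2.8000

We have X ~ Binomial(n=10, p=0.28).

For a Binomial distribution with n=10, p=0.28:
E[X] = 2.8000

This is the expected (average) value of X.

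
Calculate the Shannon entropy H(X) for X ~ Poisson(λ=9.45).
2.5326 nats

We have X ~ Poisson(λ=9.45).

The Shannon entropy measures the uncertainty or information content of the distribution.

For a Poisson distribution with λ=9.45:
H(X) = 2.5326 nats

(In bits, this would be 3.6537 bits.)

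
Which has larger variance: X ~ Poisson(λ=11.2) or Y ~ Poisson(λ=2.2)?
X has larger variance (11.2000 > 2.2000)

Compute the variance for each distribution:

X ~ Poisson(λ=11.2):
Var(X) = 11.2000

Y ~ Poisson(λ=2.2):
Var(Y) = 2.2000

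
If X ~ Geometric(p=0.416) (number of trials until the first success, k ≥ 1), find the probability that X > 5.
0.067930

We have X ~ Geometric(p=0.416) (number of trials until the first success, k ≥ 1).

P(X > 5) = 1 - P(X ≤ 5)
                = 1 - F(5)
                = 1 - 0.932070
                = 0.067930

So there's approximately a 6.8% chance that X exceeds 5.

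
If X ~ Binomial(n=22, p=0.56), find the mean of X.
12.3200

We have X ~ Binomial(n=22, p=0.56).

For a Binomial distribution with n=22, p=0.56:
E[X] = 12.3200

This is the expected (average) value of X.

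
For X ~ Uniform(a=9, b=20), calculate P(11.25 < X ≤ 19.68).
0.766364

We have X ~ Uniform(a=9, b=20).

To find P(11.25 < X ≤ 19.68), we use:
P(11.25 < X ≤ 19.68) = P(X ≤ 19.68) - P(X ≤ 11.25)
                 = F(19.68) - F(11.25)
                 = 0.970909 - 0.204545
                 = 0.766364

So there's approximately a 76.6% chance that X falls in this range.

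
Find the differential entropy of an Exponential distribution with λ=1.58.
0.5426 nats

We have X ~ Exponential(λ=1.58).

The differential entropy measures the uncertainty or information content of the distribution.

For an Exponential distribution with λ=1.58:
h(X) = 0.5426 nats

(In bits, this would be 0.7828 bits.)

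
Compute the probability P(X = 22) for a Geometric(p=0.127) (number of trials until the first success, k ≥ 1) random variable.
0.007330

We have X ~ Geometric(p=0.127) (number of trials until the first success, k ≥ 1).

For a Geometric distribution, the PMF gives us the probability of each outcome.

Using the PMF formula:
P(X = 22) = 0.007330

Rounded to 4 decimal places: 0.0073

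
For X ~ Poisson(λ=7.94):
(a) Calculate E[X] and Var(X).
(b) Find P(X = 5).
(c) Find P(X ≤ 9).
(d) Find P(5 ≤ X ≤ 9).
(a) E[X] = 7.9400, Var(X) = 7.9400
(b) P(X = 5) = 0.093675
(c) P(X ≤ 9) = 0.724040
(d) P(5 ≤ X ≤ 9) = 0.620921

We have X ~ Poisson(λ=7.94).

(a) Moments:
E[X] = 7.9400
Var(X) = 7.9400
σ = √Var(X) = 2.8178

(b) Point probability using PMF:
P(X = 5) = 0.093675

(c) Cumulative probability using CDF:
P(X ≤ 9) = F(9) = 0.724040

(d) Range probability:
P(5 ≤ X ≤ 9) = P(X ≤ 9) - P(X ≤ 4)
                   = F(9) - F(4)
                   = 0.724040 - 0.103119
                   = 0.620921

This means approximately 62.1% of outcomes fall in the interval [5, 9].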